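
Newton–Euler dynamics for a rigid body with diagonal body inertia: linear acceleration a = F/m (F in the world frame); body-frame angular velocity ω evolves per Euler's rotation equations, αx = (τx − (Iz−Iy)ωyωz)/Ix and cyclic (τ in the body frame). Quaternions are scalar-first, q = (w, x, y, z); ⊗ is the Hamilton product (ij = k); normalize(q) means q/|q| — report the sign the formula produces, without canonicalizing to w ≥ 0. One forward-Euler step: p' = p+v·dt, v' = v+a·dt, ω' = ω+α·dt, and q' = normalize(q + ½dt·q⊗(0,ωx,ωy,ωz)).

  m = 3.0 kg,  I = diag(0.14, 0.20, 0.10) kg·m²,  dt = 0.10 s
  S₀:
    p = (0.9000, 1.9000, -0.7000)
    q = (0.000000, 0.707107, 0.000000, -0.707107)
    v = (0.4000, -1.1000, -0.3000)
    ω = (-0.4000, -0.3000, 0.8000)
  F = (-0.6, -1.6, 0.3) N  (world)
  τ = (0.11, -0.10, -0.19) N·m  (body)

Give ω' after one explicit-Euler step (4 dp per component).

ω×(Iω) gyroscopic = (0.0240, -0.0128, 0.0072)
α = I⁻¹(τ − ω×Iω) = (0.6143, -0.4360, -1.9720)
ω' = ω + α·dt = (-0.3386, -0.3436, 0.6028)

ω' = (-0.3386, -0.3436, 0.6028)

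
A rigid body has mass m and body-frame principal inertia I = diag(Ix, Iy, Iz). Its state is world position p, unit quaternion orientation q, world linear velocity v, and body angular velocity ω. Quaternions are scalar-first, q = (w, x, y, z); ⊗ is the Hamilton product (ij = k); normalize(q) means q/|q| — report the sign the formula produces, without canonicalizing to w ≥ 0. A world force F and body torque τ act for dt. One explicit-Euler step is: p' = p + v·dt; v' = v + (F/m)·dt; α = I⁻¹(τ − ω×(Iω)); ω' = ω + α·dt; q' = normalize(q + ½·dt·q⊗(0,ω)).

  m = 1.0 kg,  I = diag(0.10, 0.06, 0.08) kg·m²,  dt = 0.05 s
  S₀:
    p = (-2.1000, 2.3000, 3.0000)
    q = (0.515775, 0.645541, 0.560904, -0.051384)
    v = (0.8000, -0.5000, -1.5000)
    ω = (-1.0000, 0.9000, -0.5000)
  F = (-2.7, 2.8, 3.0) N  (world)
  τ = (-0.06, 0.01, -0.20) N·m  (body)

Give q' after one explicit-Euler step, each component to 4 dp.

Hamilton product q⊗(0,ω) = (0.1150354, -0.7499814, 0.8383520, 0.8840034)
q + ½dt·q⊗(0,ω), renormalized = (0.5183, 0.6264, 0.5815, -0.0293)

q' = (0.5183, 0.6264, 0.5815, -0.0293)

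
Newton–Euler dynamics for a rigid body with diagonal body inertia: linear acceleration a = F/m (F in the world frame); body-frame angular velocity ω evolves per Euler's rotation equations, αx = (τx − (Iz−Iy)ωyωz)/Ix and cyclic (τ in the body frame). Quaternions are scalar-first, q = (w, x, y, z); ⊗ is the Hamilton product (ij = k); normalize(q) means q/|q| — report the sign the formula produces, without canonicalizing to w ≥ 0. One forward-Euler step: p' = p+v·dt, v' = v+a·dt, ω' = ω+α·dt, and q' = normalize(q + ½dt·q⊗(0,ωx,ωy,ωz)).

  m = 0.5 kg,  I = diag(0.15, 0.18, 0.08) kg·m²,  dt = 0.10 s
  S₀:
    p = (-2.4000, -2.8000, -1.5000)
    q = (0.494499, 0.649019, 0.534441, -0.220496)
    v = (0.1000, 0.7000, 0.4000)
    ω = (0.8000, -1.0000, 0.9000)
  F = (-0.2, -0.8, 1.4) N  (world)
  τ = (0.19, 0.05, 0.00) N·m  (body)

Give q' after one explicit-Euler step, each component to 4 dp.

Hamilton product q⊗(0,ω) = (0.2136722, 0.6561001, -1.2550129, -0.6315227)
q + ½dt·q⊗(0,ω), renormalized = (0.5036, 0.6797, 0.4703, -0.2513)

q' = (0.5036, 0.6797, 0.4703, -0.2513)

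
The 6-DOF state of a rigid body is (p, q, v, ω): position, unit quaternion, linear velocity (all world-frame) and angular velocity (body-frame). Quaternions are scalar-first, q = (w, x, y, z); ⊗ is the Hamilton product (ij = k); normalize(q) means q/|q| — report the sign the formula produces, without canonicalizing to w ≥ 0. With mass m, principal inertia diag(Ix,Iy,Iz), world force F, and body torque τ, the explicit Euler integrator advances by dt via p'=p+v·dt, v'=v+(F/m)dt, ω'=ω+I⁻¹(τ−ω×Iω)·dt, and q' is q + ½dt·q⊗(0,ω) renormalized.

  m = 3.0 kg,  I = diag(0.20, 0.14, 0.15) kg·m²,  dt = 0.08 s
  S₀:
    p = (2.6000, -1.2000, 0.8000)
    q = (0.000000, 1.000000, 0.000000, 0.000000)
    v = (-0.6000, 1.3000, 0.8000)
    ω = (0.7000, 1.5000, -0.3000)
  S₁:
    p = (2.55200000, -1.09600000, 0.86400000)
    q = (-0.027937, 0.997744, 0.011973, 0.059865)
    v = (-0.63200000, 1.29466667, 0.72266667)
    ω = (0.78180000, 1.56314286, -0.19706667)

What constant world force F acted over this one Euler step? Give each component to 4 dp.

v₁ − v₀ = (-0.03200000, -0.00533333, -0.07733333)
F = m·Δv/dt = (-1.2000, -0.2000, -2.9000)

F = (-1.2000, -0.2000, -2.9000)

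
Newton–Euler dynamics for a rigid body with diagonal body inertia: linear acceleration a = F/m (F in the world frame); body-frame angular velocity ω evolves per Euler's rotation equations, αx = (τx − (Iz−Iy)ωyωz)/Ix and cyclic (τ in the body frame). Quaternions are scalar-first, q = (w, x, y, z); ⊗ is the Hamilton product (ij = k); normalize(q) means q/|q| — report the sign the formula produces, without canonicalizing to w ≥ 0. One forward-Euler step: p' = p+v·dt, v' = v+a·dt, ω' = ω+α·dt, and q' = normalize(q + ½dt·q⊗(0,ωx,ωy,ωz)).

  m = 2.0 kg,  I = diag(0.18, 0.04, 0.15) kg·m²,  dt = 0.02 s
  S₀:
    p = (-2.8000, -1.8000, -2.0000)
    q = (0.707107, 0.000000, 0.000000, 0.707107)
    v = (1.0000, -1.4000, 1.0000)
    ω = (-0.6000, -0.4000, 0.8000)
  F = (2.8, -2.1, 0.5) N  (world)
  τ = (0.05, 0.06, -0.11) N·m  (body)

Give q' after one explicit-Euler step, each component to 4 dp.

q⊗(0,ω) = (-0.5656856, -0.1414214, -0.7071070, 0.5656856)
q' = normalize(q + ½dt·q⊗(0,ω)) = (0.7014, -0.0014, -0.0071, 0.7127)

q' = (0.7014, -0.0014, -0.0071, 0.7127)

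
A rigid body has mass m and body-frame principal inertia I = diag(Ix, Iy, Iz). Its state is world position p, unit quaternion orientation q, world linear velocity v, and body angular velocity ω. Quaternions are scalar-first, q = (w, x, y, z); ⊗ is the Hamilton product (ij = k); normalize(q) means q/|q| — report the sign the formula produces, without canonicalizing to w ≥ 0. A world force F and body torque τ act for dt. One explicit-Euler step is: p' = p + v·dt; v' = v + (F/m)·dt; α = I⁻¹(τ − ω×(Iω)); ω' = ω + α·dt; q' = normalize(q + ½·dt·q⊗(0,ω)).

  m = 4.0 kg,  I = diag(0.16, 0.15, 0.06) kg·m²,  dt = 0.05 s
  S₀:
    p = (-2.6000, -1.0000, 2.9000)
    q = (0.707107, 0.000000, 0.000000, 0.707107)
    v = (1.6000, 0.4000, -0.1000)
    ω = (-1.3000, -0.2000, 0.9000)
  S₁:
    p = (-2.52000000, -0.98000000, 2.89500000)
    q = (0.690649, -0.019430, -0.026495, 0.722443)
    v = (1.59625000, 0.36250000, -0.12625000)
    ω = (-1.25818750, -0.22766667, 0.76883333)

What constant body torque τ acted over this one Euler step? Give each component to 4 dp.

ω₁ − ω₀ = (0.04181250, -0.02766667, -0.13116667)
I·α + gyro = (0.1500, -0.2000, -0.1600)

τ = (0.1500, -0.2000, -0.1600)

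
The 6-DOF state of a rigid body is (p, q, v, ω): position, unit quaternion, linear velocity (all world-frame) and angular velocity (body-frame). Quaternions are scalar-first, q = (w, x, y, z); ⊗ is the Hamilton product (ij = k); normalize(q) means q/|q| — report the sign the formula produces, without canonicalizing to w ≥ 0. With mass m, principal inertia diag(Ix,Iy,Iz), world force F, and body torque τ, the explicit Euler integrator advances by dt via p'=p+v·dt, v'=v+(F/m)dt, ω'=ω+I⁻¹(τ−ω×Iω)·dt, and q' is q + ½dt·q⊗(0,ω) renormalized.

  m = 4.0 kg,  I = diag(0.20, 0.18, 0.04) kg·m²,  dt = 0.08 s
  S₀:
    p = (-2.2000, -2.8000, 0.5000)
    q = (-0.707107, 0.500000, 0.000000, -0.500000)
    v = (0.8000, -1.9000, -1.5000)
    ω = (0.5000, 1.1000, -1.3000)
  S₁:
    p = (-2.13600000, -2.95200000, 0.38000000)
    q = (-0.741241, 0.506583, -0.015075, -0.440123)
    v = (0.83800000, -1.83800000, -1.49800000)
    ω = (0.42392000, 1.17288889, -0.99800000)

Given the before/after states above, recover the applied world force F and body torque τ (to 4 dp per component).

v₁ − v₀ = (0.03800000, 0.06200000, 0.00200000)
applied force F = (1.9000, 3.1000, 0.1000)
rate change Δω = (-0.07608000, 0.07288889, 0.30200000)
precession coupling = (0.2002, -0.1040, -0.0110)
I·α + gyro = (0.0100, 0.0600, 0.1400)

F = (1.9000, 3.1000, 0.1000)
τ = (0.0100, 0.0600, 0.1400)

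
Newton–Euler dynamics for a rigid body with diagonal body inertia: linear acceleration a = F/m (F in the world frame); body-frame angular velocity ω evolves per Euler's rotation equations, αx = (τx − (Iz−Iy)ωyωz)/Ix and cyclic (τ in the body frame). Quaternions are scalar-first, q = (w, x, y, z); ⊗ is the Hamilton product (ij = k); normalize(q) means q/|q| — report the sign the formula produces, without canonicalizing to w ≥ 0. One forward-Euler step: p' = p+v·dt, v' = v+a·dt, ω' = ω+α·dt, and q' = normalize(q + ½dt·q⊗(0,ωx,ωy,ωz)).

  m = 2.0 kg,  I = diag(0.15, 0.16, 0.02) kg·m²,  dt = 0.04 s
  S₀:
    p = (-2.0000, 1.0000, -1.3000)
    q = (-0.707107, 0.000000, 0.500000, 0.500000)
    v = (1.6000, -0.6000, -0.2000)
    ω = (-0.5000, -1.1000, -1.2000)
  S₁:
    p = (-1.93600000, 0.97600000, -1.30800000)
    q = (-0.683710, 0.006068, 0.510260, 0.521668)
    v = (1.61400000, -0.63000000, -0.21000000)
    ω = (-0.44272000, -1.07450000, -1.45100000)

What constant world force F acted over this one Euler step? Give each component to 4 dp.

F = (0.7000, -1.5000, -0.5000)

velocity change Δv = (0.01400000, -0.03000000, -0.01000000)
F = m·Δv/dt = (0.7000, -1.5000, -0.5000)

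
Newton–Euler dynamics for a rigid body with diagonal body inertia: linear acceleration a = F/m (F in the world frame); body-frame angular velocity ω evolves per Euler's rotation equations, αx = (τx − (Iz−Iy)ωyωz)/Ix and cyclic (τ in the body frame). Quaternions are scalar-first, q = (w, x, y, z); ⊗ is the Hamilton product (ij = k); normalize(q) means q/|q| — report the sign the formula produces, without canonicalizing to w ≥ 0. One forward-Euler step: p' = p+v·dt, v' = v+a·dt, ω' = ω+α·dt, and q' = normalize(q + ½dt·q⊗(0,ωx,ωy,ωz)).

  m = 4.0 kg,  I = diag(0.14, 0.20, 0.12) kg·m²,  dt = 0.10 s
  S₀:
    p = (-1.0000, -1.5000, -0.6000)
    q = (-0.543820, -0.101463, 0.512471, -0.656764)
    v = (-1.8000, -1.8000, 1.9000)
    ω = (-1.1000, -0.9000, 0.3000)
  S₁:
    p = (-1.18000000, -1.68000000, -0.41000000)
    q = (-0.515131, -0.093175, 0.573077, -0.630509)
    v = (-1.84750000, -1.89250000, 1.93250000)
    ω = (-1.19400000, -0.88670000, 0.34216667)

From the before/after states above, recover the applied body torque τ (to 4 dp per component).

τ = (-0.1100, 0.0200, 0.1100)

ω₁ − ω₀ = (-0.09400000, 0.01330000, 0.04216667)
τ = I·(Δω/dt) + ω₀×(Iω₀) = (-0.1100, 0.0200, 0.1100)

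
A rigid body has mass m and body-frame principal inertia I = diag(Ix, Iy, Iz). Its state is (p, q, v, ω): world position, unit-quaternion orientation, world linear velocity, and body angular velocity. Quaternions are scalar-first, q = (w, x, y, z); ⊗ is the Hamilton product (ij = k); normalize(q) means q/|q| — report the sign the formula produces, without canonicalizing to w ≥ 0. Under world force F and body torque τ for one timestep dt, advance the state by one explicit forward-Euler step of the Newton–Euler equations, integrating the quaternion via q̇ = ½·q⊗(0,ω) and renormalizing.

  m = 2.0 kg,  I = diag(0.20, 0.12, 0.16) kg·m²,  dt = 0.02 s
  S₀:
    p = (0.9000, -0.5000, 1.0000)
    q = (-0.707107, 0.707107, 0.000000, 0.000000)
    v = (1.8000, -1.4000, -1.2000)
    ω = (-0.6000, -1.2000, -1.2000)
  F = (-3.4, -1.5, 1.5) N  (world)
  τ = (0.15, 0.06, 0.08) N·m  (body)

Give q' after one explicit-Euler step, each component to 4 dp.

Hamilton product q⊗(0,ω) = (0.4242642, 0.4242642, 1.6970568, 0.0000000)
q + ½dt·q⊗(0,ω), renormalized = (-0.7028, 0.7112, 0.0170, 0.0000)

q' = (-0.7028, 0.7112, 0.0170, 0.0000)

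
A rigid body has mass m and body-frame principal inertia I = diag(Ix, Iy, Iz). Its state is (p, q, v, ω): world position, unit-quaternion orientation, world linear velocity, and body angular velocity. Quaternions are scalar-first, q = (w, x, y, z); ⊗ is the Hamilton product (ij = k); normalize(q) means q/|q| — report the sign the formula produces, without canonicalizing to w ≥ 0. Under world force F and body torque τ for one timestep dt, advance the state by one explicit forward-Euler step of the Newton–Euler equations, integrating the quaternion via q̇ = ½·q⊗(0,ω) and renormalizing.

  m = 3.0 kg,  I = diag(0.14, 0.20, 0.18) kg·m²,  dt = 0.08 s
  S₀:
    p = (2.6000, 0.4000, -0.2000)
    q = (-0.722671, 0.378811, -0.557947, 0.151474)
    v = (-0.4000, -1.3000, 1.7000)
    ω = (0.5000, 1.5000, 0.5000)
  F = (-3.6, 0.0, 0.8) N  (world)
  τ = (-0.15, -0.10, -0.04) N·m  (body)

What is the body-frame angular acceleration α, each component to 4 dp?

α = (-0.9643, -0.4500, -0.4722)

gyro term ω×Iω = (-0.0150, -0.0100, 0.0450)
angular accel α = (-0.9643, -0.4500, -0.4722)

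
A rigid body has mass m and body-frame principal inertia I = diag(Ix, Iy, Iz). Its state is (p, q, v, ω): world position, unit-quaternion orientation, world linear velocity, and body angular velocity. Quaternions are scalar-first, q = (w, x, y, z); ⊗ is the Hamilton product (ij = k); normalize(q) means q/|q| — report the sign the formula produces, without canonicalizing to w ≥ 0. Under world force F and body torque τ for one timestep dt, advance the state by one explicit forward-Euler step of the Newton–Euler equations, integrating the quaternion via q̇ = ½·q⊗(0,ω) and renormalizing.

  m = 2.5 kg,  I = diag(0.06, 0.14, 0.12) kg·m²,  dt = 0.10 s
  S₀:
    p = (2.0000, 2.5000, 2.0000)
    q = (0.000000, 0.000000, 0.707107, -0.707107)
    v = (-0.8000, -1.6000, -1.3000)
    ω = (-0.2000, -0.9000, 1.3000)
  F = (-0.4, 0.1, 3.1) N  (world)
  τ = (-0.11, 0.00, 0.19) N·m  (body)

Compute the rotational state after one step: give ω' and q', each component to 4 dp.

ω' = (-0.4223, -0.9111, 1.4463)
q' = (0.0775, 0.0141, 0.7119, -0.6978)

angular accel α = (-2.2233, -0.1114, 1.4633)
new body rate ω' = (-0.4223, -0.9111, 1.4463)
2q̇ = q⊗(0,ω) = (1.5556354, 0.2828428, 0.1414214, 0.1414214)
updated quaternion q' = (0.0775, 0.0141, 0.7119, -0.6978)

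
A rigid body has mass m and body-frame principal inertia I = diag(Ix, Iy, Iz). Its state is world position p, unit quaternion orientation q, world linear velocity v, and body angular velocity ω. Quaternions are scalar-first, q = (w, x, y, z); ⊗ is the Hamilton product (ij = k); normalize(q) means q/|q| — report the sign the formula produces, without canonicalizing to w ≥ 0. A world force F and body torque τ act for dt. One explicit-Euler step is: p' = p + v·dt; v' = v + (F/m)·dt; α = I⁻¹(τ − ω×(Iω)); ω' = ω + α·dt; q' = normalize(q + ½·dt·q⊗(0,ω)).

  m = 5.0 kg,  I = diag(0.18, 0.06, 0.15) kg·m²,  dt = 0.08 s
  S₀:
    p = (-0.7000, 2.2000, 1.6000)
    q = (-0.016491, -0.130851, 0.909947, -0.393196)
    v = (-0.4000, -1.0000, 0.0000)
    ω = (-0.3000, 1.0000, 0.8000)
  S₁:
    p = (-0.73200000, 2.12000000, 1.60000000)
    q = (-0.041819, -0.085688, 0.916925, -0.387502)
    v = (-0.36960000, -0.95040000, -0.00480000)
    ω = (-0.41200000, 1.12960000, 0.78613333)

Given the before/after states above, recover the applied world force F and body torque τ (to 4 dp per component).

F = (1.9000, 3.1000, -0.3000)
τ = (-0.1800, 0.0900, 0.0100)

Δv = v₁−v₀ = (0.03040000, 0.04960000, -0.00480000)
F = m·Δv/dt = (1.9000, 3.1000, -0.3000)
Δω = ω₁−ω₀ = (-0.11200000, 0.12960000, -0.01386667)
applied torque τ = (-0.1800, 0.0900, 0.0100)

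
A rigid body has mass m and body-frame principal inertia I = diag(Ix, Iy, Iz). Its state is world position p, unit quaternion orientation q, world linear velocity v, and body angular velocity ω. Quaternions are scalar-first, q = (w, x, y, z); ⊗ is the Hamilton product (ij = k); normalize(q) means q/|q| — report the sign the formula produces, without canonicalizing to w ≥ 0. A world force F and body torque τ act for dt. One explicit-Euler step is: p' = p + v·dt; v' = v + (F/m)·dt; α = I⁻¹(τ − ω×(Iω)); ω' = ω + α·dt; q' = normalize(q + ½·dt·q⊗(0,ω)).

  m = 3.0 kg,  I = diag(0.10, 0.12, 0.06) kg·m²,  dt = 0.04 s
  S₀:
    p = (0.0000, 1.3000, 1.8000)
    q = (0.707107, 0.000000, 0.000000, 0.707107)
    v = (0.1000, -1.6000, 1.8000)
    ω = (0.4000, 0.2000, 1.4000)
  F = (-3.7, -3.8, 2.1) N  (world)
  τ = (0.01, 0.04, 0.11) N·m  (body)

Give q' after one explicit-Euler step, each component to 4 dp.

q' = (0.6870, 0.0028, 0.0085, 0.7266)

Hamilton product q⊗(0,ω) = (-0.9899498, 0.1414214, 0.4242642, 0.9899498)
q' = normalize(q + ½dt·q⊗(0,ω)) = (0.6870, 0.0028, 0.0085, 0.7266)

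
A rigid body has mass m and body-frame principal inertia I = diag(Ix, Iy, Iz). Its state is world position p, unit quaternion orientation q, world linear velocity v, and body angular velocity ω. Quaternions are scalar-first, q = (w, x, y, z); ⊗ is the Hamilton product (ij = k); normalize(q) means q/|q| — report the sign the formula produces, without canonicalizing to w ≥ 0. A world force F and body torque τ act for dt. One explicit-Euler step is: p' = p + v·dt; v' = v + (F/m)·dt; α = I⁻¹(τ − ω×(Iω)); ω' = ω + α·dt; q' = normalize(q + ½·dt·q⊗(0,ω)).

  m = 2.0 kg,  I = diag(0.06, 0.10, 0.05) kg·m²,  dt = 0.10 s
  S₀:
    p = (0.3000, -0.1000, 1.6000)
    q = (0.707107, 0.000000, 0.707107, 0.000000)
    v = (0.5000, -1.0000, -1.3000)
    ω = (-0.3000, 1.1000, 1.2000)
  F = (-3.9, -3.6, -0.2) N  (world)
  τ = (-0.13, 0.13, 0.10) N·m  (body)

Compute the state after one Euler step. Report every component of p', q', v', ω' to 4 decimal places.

(τ − ω×Iω)/I = (-1.0667, 1.3360, 2.2640)
ω' = ω + α·dt = (-0.4067, 1.2336, 1.4264)
Hamilton product q⊗(0,ω) = (-0.7778177, 0.6363963, 0.7778177, 1.0606605)
updated quaternion q' = (0.6659, 0.0317, 0.7435, 0.0529)
p + v·dt = (0.3500, -0.2000, 1.4700)
v' = v + a·dt = (0.3050, -1.1800, -1.3100)

p' = (0.3500, -0.2000, 1.4700)
q' = (0.6659, 0.0317, 0.7435, 0.0529)
v' = (0.3050, -1.1800, -1.3100)
ω' = (-0.4067, 1.2336, 1.4264)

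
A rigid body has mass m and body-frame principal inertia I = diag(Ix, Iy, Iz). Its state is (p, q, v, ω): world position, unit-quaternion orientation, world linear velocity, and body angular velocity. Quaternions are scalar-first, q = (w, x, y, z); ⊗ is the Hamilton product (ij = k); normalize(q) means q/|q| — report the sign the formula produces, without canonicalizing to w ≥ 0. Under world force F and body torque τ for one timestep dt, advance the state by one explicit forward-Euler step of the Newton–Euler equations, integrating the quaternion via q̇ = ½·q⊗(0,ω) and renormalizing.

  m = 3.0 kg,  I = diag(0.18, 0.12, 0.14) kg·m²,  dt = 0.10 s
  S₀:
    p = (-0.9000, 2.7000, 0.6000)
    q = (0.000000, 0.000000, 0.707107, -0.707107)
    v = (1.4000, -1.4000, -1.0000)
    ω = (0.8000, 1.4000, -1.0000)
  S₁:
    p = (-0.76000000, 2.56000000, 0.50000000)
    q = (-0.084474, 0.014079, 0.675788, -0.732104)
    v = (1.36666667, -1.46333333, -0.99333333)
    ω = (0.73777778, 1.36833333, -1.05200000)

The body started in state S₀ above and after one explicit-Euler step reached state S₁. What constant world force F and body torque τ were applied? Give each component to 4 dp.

ω₁ − ω₀ = (-0.06222222, -0.03166667, -0.05200000)
I·α + gyro = (-0.1400, -0.0700, -0.1400)
Δv = v₁−v₀ = (-0.03333333, -0.06333333, 0.00666667)
applied force F = (-1.0000, -1.9000, 0.2000)

F = (-1.0000, -1.9000, 0.2000)
τ = (-0.1400, -0.0700, -0.1400)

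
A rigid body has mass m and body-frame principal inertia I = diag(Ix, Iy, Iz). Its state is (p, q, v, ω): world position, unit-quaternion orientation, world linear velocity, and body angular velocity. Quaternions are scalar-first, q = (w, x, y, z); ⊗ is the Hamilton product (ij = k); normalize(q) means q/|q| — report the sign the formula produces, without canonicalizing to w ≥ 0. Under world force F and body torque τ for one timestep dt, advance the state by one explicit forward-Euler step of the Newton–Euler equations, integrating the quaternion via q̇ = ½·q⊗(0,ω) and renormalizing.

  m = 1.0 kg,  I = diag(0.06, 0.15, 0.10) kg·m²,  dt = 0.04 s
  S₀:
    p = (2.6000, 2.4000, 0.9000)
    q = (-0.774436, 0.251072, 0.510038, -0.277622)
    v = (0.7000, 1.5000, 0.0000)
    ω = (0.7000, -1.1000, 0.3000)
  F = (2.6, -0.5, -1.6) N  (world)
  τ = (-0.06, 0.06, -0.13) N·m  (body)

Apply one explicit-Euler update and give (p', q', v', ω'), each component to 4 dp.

p' = p + v·dt = (2.6280, 2.4600, 0.9000)
v' = v + a·dt = (0.8040, 1.4800, -0.0640)
angular accel α = (-1.2750, 0.4560, -0.6070)
ω + α·dt = (0.6490, -1.0818, 0.2757)
Hamilton product q⊗(0,ω) = (0.4685780, -0.6944780, 0.5822226, -0.8655366)
q' = normalize(q + ½dt·q⊗(0,ω)) = (-0.7648, 0.2371, 0.5215, -0.2948)

p' = (2.6280, 2.4600, 0.9000)
q' = (-0.7648, 0.2371, 0.5215, -0.2948)
v' = (0.8040, 1.4800, -0.0640)
ω' = (0.6490, -1.0818, 0.2757)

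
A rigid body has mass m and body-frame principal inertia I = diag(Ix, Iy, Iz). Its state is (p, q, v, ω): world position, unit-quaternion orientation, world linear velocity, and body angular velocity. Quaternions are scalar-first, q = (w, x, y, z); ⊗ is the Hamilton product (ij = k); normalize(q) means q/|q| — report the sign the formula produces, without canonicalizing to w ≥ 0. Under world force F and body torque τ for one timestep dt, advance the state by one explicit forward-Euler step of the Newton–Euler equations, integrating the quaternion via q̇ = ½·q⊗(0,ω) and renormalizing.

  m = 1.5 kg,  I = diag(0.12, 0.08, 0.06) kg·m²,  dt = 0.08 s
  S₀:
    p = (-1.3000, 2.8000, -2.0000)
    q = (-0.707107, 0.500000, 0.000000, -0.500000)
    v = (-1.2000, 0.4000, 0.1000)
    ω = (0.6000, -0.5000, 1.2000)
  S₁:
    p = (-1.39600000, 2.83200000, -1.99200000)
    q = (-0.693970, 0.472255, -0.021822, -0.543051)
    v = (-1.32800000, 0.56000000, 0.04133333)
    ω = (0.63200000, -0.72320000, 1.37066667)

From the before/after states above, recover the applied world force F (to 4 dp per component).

v₁ − v₀ = (-0.12800000, 0.16000000, -0.05866667)
m·(v₁−v₀)/dt = (-2.4000, 3.0000, -1.1000)

F = (-2.4000, 3.0000, -1.1000)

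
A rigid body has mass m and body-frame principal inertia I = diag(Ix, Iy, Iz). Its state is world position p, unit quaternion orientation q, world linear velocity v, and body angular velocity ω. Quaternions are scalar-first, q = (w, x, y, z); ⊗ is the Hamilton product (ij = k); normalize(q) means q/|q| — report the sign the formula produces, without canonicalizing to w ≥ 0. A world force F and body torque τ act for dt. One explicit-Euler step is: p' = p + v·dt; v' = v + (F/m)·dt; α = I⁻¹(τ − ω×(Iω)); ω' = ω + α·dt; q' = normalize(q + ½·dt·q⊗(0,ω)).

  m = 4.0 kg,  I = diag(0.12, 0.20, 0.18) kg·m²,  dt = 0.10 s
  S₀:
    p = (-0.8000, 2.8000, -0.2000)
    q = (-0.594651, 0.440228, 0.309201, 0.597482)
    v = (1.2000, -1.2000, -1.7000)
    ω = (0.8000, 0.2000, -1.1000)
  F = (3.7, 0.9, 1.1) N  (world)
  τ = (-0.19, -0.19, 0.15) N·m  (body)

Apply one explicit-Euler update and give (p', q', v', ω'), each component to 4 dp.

p' = (-0.6800, 2.6800, -0.3700)
q' = (-0.5811, 0.3925, 0.3505, 0.6208)
v' = (1.2925, -1.1775, -1.6725)
ω' = (0.6380, 0.0786, -1.0238)

precession coupling ω×(Iω) = (0.0044, 0.0528, 0.0128)
(τ − ω×Iω)/I = (-1.6200, -1.2140, 0.7622)
new body rate ω' = (0.6380, 0.0786, -1.0238)
2q̇ = q⊗(0,ω) = (0.2432076, -0.9353383, 0.8433062, 0.4948009)
updated quaternion q' = (-0.5811, 0.3925, 0.3505, 0.6208)
a = F/m = (0.9250, 0.2250, 0.2750)
new position p' = (-0.6800, 2.6800, -0.3700)
v + (F/m)dt = (1.2925, -1.1775, -1.6725)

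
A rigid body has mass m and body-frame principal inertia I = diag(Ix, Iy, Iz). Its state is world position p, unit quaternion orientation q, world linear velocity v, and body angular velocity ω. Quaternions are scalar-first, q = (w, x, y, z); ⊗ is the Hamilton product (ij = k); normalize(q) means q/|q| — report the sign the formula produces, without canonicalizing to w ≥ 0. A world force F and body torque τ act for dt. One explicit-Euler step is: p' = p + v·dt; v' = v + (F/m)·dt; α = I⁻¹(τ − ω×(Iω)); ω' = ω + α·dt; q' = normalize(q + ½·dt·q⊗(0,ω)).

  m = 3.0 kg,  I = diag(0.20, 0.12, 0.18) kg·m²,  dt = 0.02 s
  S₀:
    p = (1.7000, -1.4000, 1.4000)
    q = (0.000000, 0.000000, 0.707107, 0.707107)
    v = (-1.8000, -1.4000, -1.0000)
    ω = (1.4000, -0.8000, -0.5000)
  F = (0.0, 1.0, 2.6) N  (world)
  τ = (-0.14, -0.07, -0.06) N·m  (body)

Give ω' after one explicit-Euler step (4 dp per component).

ω' = (1.3836, -0.8093, -0.5166)

(τ − ω×Iω)/I = (-0.8200, -0.4667, -0.8311)
ω + α·dt = (1.3836, -0.8093, -0.5166)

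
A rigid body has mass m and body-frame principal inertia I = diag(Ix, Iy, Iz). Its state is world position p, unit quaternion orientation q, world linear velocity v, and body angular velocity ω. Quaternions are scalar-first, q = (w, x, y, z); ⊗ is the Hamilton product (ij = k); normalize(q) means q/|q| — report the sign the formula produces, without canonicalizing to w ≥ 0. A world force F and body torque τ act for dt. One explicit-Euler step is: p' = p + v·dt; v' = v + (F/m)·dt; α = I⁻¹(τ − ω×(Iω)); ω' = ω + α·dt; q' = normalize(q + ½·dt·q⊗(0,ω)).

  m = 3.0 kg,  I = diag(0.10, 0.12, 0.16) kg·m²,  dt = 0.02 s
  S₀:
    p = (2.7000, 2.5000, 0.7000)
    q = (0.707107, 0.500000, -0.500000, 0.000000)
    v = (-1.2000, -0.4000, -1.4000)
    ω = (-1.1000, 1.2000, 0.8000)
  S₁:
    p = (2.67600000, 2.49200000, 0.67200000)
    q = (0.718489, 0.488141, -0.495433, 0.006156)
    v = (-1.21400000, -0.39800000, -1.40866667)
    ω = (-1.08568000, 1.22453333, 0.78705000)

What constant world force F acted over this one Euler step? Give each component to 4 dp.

Δv = v₁−v₀ = (-0.01400000, 0.00200000, -0.00866667)
applied force F = (-2.1000, 0.3000, -1.3000)

F = (-2.1000, 0.3000, -1.3000)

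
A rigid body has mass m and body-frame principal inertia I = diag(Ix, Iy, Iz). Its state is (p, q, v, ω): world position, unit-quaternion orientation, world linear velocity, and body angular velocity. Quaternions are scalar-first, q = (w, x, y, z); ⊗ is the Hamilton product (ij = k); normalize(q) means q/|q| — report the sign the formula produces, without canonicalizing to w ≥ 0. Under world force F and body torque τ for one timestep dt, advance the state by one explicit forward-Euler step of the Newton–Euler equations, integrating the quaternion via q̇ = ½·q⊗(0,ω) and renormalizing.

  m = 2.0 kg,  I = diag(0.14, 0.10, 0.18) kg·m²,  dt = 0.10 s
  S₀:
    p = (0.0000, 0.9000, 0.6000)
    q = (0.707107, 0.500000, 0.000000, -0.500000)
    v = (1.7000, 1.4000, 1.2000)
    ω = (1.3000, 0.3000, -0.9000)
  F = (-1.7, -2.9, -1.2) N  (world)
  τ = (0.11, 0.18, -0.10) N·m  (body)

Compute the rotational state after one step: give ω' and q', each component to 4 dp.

ω' = (1.3940, 0.4332, -0.9469)
q' = (0.6500, 0.5517, 0.0006, -0.5226)

angular accel α = (0.9400, 1.3320, -0.4689)
ω + α·dt = (1.3940, 0.4332, -0.9469)
Hamilton product q⊗(0,ω) = (-1.1000000, 1.0692391, 0.0121321, -0.4863963)
updated quaternion q' = (0.6500, 0.5517, 0.0006, -0.5226)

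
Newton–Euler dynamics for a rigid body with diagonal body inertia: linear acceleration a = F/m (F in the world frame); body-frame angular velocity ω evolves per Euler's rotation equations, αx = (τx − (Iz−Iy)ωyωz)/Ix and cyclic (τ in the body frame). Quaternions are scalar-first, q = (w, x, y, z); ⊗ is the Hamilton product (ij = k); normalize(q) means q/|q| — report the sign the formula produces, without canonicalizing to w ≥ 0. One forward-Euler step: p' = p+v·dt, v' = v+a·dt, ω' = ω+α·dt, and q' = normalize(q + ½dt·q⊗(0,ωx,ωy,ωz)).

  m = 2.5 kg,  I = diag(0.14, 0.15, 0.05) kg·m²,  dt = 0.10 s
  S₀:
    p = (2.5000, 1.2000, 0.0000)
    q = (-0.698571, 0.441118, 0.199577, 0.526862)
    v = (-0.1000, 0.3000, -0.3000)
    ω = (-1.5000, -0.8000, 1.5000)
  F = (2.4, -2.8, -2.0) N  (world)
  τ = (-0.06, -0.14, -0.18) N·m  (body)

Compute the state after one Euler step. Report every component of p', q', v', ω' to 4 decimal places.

p' = (2.4900, 1.2300, -0.0300)
q' = (-0.6926, 0.5262, 0.1539, 0.4688)
v' = (-0.0040, 0.1880, -0.3800)
ω' = (-1.6286, -0.7583, 1.1160)

a = F/m = (0.9600, -1.1200, -0.8000)
p + v·dt = (2.4900, 1.2300, -0.0300)
v' = v + a·dt = (-0.0040, 0.1880, -0.3800)
precession coupling ω×(Iω) = (0.1200, -0.2025, 0.0120)
angular accel α = (-1.2857, 0.4167, -3.8400)
ω + α·dt = (-1.6286, -0.7583, 1.1160)
q⊗(0,ω) = (0.0310456, 1.7687116, -0.8931132, -1.1013854)
updated quaternion q' = (-0.6926, 0.5262, 0.1539, 0.4688)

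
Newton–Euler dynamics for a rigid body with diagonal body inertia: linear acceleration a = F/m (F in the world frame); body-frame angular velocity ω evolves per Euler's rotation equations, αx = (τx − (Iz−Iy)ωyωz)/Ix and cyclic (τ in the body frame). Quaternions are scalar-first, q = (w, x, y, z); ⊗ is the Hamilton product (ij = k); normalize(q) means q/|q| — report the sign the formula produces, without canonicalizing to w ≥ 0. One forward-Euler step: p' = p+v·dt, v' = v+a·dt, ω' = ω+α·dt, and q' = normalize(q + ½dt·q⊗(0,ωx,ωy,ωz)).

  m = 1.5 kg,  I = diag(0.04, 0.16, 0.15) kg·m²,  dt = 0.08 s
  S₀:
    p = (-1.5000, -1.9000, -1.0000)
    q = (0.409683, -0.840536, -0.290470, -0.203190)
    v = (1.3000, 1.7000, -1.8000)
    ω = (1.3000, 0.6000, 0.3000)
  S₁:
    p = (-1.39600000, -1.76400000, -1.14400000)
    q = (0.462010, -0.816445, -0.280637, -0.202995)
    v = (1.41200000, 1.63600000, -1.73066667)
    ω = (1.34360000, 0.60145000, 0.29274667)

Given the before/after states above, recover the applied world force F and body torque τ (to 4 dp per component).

Δv = v₁−v₀ = (0.11200000, -0.06400000, 0.06933333)
F = m·Δv/dt = (2.1000, -1.2000, 1.3000)
rate change Δω = (0.04360000, 0.00145000, -0.00725333)
ω₀×(Iω₀) = (-0.0018, -0.0429, 0.0936)
τ = I·(Δω/dt) + ω₀×(Iω₀) = (0.0200, -0.0400, 0.0800)

F = (2.1000, -1.2000, 1.3000)
τ = (0.0200, -0.0400, 0.0800)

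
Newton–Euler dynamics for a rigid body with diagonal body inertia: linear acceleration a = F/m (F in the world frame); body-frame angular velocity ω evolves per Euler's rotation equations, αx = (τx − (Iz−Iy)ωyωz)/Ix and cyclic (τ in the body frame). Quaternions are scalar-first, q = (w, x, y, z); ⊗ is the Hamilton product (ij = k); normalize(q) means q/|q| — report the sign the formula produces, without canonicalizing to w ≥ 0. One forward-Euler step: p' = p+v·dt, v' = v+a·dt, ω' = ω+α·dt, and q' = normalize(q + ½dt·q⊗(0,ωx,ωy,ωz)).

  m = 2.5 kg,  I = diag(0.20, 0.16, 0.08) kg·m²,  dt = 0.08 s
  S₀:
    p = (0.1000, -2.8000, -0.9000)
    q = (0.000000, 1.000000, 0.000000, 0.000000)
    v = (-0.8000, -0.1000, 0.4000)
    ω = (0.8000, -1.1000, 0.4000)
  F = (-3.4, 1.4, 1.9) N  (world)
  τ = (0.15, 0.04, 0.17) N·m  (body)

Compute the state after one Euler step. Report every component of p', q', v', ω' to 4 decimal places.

p' = p + v·dt = (0.0360, -2.8080, -0.8680)
v + (F/m)dt = (-0.9088, -0.0552, 0.4608)
angular accel α = (0.5740, 0.0100, 1.6850)
new body rate ω' = (0.8459, -1.0992, 0.5348)
q⊗(0,ω) = (-0.8000000, 0.0000000, -0.4000000, -1.1000000)
q' = normalize(q + ½dt·q⊗(0,ω)) = (-0.0319, 0.9984, -0.0160, -0.0439)

p' = (0.0360, -2.8080, -0.8680)
q' = (-0.0319, 0.9984, -0.0160, -0.0439)
v' = (-0.9088, -0.0552, 0.4608)
ω' = (0.8459, -1.0992, 0.5348)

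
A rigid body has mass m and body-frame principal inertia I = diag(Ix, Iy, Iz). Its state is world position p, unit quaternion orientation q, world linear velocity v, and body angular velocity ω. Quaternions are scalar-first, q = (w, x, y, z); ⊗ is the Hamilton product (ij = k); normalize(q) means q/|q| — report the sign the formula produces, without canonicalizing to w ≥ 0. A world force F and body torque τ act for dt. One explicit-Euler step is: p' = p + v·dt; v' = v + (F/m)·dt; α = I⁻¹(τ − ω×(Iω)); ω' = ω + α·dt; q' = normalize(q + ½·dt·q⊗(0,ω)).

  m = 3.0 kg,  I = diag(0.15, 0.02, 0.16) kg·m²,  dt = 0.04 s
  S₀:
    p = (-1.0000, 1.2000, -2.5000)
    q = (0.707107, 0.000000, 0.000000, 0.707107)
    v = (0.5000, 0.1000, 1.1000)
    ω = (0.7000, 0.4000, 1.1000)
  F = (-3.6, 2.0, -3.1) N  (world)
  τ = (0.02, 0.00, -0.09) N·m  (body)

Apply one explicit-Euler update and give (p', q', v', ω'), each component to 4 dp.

ω×(Iω) gyroscopic = (0.0616, -0.0077, -0.0364)
(τ − ω×Iω)/I = (-0.2773, 0.3850, -0.3350)
new body rate ω' = (0.6889, 0.4154, 1.0866)
Hamilton product q⊗(0,ω) = (-0.7778177, 0.2121321, 0.7778177, 0.7778177)
q + ½dt·q⊗(0,ω), renormalized = (0.6913, 0.0042, 0.0156, 0.7224)
p' = p + v·dt = (-0.9800, 1.2040, -2.4560)
new velocity v' = (0.4520, 0.1267, 1.0587)

p' = (-0.9800, 1.2040, -2.4560)
q' = (0.6913, 0.0042, 0.0156, 0.7224)
v' = (0.4520, 0.1267, 1.0587)
ω' = (0.6889, 0.4154, 1.0866)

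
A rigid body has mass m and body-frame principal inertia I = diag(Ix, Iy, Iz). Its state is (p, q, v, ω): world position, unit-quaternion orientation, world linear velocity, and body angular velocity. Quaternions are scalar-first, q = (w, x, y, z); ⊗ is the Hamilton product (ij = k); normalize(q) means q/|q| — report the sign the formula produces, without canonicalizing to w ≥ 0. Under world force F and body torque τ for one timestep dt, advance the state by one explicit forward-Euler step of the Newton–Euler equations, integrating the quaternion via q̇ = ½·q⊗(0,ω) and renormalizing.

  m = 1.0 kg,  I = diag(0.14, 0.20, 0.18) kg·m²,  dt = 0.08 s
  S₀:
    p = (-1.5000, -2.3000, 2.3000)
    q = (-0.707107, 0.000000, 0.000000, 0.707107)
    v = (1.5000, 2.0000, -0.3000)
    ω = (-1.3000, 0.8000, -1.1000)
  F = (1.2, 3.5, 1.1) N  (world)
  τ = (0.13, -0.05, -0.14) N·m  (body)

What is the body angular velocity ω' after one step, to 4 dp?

ω' = (-1.2358, 0.8029, -1.1345)

α = I⁻¹(τ − ω×Iω) = (0.8029, 0.0360, -0.4311)
ω + α·dt = (-1.2358, 0.8029, -1.1345)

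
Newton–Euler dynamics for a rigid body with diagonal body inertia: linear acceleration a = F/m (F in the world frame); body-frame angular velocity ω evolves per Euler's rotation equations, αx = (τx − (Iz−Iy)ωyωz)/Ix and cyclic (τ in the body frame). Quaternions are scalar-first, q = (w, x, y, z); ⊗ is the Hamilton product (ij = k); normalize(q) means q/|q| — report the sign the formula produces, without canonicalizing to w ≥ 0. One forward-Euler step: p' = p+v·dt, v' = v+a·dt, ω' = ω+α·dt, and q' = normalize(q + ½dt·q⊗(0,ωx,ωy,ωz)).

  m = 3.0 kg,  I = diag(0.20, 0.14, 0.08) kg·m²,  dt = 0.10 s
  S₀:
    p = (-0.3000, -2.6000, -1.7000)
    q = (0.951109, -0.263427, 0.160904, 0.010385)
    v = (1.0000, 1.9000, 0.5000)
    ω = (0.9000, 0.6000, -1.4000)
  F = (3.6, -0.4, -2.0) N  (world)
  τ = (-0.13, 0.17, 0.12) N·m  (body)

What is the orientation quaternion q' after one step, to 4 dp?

q' = (0.9551, -0.2313, 0.1708, -0.0711)

Hamilton product q⊗(0,ω) = (0.1550809, 0.6245015, 0.2112141, -1.6344224)
q' = normalize(q + ½dt·q⊗(0,ω)) = (0.9551, -0.2313, 0.1708, -0.0711)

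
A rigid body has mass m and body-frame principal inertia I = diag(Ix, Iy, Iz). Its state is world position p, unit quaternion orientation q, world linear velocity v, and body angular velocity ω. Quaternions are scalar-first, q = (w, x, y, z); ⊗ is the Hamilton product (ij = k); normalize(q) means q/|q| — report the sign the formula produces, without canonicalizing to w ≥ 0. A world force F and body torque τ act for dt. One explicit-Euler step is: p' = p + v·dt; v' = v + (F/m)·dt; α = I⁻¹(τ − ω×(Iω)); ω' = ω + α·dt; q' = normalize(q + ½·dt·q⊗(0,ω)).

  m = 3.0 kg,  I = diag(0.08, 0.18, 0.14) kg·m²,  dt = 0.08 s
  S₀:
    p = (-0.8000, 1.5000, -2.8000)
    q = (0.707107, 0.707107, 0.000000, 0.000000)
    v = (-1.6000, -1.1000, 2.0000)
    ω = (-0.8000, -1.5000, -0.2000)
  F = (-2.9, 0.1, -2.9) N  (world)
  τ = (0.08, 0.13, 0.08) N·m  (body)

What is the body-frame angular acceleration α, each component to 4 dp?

precession coupling ω×(Iω) = (-0.0120, -0.0096, 0.1200)
α = I⁻¹(τ − ω×Iω) = (1.1500, 0.7756, -0.2857)

α = (1.1500, 0.7756, -0.2857)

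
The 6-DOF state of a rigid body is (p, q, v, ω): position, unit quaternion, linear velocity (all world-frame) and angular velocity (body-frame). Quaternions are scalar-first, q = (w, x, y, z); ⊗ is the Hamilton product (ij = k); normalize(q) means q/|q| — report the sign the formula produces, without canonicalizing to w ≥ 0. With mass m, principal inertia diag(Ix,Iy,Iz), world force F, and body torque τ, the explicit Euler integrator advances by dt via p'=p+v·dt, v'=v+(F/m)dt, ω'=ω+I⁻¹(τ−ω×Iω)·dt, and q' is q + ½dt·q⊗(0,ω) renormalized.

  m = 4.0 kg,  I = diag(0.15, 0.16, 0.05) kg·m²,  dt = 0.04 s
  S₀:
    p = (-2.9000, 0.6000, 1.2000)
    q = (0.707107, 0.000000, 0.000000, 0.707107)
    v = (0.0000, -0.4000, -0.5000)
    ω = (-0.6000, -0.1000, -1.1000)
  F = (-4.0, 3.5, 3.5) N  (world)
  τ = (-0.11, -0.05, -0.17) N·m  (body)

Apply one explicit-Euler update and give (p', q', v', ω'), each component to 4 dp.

p' = (-2.9000, 0.5840, 1.1800)
q' = (0.7224, -0.0071, -0.0099, 0.6913)
v' = (-0.0400, -0.3650, -0.4650)
ω' = (-0.6261, -0.1290, -1.2365)

a = F/m = (-1.0000, 0.8750, 0.8750)
new position p' = (-2.9000, 0.5840, 1.1800)
v' = v + a·dt = (-0.0400, -0.3650, -0.4650)
ω×(Iω) gyroscopic = (-0.0121, 0.0660, 0.0006)
(τ − ω×Iω)/I = (-0.6527, -0.7250, -3.4120)
new body rate ω' = (-0.6261, -0.1290, -1.2365)
2q̇ = q⊗(0,ω) = (0.7778177, -0.3535535, -0.4949749, -0.7778177)
updated quaternion q' = (0.7224, -0.0071, -0.0099, 0.6913)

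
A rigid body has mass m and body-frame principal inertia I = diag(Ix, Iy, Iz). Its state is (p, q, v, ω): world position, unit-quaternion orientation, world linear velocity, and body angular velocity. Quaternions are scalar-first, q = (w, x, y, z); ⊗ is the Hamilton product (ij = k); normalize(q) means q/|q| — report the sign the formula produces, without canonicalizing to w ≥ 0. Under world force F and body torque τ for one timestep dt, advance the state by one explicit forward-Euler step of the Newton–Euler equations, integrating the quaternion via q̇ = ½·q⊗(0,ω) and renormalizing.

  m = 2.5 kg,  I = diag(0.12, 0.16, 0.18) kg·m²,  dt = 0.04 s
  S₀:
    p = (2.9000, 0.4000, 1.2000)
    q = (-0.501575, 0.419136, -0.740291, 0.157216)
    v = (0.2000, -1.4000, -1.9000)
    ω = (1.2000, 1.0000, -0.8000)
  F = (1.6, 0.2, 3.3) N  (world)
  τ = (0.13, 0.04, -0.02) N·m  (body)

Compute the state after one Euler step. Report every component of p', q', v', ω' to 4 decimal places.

α = I⁻¹(τ − ω×Iω) = (1.2167, -0.1100, -0.3778)
ω' = ω + α·dt = (1.2487, 0.9956, -0.8151)
2q̇ = q⊗(0,ω) = (0.3631006, -0.1668732, 0.0223930, 1.7087452)
updated quaternion q' = (-0.4940, 0.4155, -0.7394, 0.1913)
new position p' = (2.9080, 0.3440, 1.1240)
v + (F/m)dt = (0.2256, -1.3968, -1.8472)

p' = (2.9080, 0.3440, 1.1240)
q' = (-0.4940, 0.4155, -0.7394, 0.1913)
v' = (0.2256, -1.3968, -1.8472)
ω' = (1.2487, 0.9956, -0.8151)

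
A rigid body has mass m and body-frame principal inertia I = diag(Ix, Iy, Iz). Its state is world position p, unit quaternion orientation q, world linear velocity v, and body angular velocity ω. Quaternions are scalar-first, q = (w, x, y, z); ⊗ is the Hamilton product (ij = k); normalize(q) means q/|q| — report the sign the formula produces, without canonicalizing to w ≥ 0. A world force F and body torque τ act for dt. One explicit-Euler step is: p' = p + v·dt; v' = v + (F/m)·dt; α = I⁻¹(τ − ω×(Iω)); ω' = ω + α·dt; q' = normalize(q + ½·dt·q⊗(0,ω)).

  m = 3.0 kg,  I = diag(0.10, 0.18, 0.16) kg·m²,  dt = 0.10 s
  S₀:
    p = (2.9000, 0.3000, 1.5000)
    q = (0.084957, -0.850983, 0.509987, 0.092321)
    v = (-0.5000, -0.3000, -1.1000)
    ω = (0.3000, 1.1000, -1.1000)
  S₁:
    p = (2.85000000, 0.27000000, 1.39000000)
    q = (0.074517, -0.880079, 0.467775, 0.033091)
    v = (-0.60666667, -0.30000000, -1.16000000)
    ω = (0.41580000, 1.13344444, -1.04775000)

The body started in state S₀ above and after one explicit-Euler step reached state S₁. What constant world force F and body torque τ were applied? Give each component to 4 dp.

F = (-3.2000, 0.0000, -1.8000)
τ = (0.1400, 0.0800, 0.1100)

velocity change Δv = (-0.10666667, 0.00000000, -0.06000000)
F = m·Δv/dt = (-3.2000, 0.0000, -1.8000)
ω₁ − ω₀ = (0.11580000, 0.03344444, 0.05225000)
ω₀×(Iω₀) = (0.0242, 0.0198, 0.0264)
τ = I·(Δω/dt) + ω₀×(Iω₀) = (0.1400, 0.0800, 0.1100)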